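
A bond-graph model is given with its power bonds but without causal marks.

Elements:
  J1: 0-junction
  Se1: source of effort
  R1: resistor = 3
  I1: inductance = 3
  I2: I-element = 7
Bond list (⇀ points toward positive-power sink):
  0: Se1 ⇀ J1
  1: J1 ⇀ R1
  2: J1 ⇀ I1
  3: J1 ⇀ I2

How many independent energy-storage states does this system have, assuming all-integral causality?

bond 0 stroke→J1  (Se1 fixes effort; stroke away)
bond 1 stroke→R1  (J1: bond 0 brought effort, rest push out)
bond 2 stroke→I1  (common-e at J1 fixed by 0)
bond 3 stroke→I2  (J1 effort already set via bond 0)

2  (I1, I2 all integral)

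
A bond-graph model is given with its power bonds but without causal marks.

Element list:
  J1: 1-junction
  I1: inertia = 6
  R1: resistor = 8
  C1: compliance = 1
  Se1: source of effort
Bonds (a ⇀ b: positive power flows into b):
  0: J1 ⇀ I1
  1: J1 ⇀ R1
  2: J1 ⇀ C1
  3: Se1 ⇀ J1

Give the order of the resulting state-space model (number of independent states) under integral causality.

bond 3 |J1  (Se1 (Se) sets effort on bond)
bond 0 |I1  (prefer integral on I1)
bond 1 |J1  (J1: bond 0 brought flow, rest push out)
bond 2 |J1  (J1: bond 0 brought flow, rest push out)

2  (C1, I1 all integral)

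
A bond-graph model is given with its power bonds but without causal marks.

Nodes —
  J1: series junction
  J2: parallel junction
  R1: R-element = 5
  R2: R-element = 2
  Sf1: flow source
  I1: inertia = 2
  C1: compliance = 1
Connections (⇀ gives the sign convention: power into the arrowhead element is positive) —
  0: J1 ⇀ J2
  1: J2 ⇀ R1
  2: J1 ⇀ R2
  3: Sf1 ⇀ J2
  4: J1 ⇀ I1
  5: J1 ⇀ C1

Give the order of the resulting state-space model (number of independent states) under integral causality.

b3 stroke→Sf1  (Sf1: flow source, stroke at near end)
b4 stroke→I1  (prefer integral on I1)
b0 stroke→J1  (1-jn J1 has f-setter on 4)
b2 stroke→J1  (J1: bond 4 brought flow, rest push out)
b5 stroke→J1  (J1 flow already set via bond 4)
b1 stroke→J2  (J2: last free bond brings effort in)

2  (C1, I1 all integral)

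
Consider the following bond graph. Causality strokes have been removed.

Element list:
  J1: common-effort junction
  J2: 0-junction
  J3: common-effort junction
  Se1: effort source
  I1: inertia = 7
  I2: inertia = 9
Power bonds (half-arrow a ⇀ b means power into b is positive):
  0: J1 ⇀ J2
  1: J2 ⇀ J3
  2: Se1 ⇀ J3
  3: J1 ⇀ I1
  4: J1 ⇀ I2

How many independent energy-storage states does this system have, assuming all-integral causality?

#2 →J3  (Se1 fixes effort; stroke away)
#1 →J2  (0-jn J3 has e-setter on 2)
#0 →J1  (0-jn J2 has e-setter on 1)
#3 →I1  (J1 effort already set via bond 0)
#4 →I2  (common-e at J1 fixed by 0)

2  (I1, I2 all integral)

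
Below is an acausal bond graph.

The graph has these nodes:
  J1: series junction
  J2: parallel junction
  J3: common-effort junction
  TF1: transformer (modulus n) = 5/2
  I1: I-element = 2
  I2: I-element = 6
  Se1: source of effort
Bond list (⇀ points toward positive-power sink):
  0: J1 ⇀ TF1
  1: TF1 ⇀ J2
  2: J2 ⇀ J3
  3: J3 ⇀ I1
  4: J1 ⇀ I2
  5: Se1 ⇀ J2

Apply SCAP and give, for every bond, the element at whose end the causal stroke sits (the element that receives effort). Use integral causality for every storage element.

#0 stroke at J1
#1 stroke at TF1
#2 stroke at J3
#3 stroke at I1
#4 stroke at I2
#5 stroke at J2

b5 →J2  (Se1 (Se) sets effort on bond)
b1 →TF1  (common-e at J2 fixed by 5)
b2 →J3  (J2: bond 5 brought effort, rest push out)
b3 →I1  (0-jn J3 has e-setter on 2)
b0 →J1  (through TF1, causality passes straight; one stroke at TF1)
b4 →I2  (closing 1-jn rule on J1)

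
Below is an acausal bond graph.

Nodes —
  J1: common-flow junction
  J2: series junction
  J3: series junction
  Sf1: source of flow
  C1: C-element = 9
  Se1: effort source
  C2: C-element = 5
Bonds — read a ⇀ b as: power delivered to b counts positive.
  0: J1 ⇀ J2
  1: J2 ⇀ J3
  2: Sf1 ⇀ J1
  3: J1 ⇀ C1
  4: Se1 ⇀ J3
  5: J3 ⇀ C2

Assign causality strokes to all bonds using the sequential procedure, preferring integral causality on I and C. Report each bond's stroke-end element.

b0 |J1
b1 |J2
b2 |Sf1
b3 |J1
b4 |J3
b5 |J3

#2 →Sf1  (Sf1: flow source, stroke at near end)
#4 →J3  (Se1: effort source, stroke at far end)
#0 →J1  (J1: bond 2 brought flow, rest push out)
#3 →J1  (1-jn J1 has f-setter on 2)
#1 →J2  (J2: bond 0 brought flow, rest push out)
#5 →J3  (common-f at J3 fixed by 1)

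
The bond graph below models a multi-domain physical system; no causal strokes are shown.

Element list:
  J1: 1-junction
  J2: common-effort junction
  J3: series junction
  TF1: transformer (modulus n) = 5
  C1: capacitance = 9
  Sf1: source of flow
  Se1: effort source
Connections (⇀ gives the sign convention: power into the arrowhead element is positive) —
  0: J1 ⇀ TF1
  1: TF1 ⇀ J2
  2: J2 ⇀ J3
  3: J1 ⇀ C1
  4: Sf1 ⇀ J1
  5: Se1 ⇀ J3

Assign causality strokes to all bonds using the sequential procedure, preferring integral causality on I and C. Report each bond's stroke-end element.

β0 →J1
β1 →TF1
β2 →J2
β3 →J1
β4 →Sf1
β5 →J3

bond 4 →Sf1  (source Sf1 imposes f)
bond 5 →J3  (source Se1 imposes e)
bond 0 →J1  (J1 flow already set via bond 4)
bond 3 →J1  (J1 flow already set via bond 4)
bond 2 →J2  (only one flow-in slot at J3)
bond 1 →TF1  (through TF1, causality passes straight; one stroke at TF1)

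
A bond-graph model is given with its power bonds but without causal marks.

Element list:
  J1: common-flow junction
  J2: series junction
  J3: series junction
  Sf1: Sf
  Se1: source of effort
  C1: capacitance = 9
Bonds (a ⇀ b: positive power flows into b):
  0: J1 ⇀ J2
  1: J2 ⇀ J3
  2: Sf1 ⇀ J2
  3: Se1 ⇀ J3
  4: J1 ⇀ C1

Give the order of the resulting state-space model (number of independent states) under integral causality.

1  (C1 all integral)

bond 2 |Sf1  (Sf1 (Sf) sets flow on bond)
bond 3 |J3  (Se1 fixes effort; stroke away)
bond 0 |J2  (J2 flow already set via bond 2)
bond 1 |J2  (common-f at J2 fixed by 2)
bond 4 |J1  (1-jn J1 has f-setter on 0)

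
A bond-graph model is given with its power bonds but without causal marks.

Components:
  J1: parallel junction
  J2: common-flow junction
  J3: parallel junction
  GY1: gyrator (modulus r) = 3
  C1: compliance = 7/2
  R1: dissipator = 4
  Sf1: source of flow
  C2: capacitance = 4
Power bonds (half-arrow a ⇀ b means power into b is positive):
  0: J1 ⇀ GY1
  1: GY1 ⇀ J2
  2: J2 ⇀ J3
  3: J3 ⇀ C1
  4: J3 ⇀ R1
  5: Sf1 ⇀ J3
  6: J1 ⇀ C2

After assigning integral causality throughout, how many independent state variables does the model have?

bond 5 stroke→Sf1  (Sf1: flow source, stroke at near end)
bond 3 stroke→J3  (C1: C, integral causality)
bond 2 stroke→J2  (0-jn J3 has e-setter on 3)
bond 4 stroke→R1  (common-e at J3 fixed by 3)
bond 1 stroke→GY1  (closing 1-jn rule on J2)
bond 0 stroke→GY1  (GY1 both-in/both-out from 1)
bond 6 stroke→J1  (closing 0-jn rule on J1)

2  (C1, C2 all integral)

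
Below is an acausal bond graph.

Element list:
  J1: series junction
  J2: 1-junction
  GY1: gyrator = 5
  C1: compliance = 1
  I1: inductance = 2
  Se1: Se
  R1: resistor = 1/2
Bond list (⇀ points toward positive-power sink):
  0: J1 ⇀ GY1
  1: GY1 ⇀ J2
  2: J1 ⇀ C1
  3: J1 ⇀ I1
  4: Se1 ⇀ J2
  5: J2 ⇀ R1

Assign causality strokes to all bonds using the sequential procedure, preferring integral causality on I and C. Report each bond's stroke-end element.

#4 stroke→J2  (Se1 fixes effort; stroke away)
#2 stroke→J1  (prefer integral on C1)
#3 stroke→I1  (I1 outputs flow p/I1)
#0 stroke→J1  (J1: bond 3 brought flow, rest push out)
#1 stroke→J2  (GY GY1: same side as bond 0)
#5 stroke→R1  (only one flow-in slot at J2)

#0 |J1
#1 |J2
#2 |J1
#3 |I1
#4 |J2
#5 |R1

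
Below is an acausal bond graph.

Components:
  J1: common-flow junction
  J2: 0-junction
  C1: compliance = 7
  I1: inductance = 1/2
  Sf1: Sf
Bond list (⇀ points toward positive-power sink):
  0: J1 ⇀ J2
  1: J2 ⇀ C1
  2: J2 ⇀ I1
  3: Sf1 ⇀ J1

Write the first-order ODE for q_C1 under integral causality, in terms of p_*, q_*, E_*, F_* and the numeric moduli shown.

dq_C1/dt = F_Sf1 - 2*p_I1

b3 stroke at Sf1  (source Sf1 imposes f)
b0 stroke at J1  (common-f at J1 fixed by 3)
b1 stroke at J2  (C1 integral (e out))
b2 stroke at I1  (common-e at J2 fixed by 1)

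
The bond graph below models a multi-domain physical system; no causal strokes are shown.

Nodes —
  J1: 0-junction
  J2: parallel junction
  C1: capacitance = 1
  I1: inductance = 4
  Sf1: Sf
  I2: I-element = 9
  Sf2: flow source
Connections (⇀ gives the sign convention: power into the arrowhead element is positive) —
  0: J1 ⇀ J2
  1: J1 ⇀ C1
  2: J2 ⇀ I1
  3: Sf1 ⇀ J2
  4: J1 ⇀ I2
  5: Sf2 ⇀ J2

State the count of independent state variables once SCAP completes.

3  (C1, I1, I2 all integral)

#3 |Sf1  (Sf1 (Sf) sets flow on bond)
#5 |Sf2  (Sf2 (Sf) sets flow on bond)
#1 |J1  (C1: C, integral causality)
#0 |J2  (J1: bond 1 brought effort, rest push out)
#4 |I2  (J1: bond 1 brought effort, rest push out)
#2 |I1  (J2: bond 0 brought effort, rest push out)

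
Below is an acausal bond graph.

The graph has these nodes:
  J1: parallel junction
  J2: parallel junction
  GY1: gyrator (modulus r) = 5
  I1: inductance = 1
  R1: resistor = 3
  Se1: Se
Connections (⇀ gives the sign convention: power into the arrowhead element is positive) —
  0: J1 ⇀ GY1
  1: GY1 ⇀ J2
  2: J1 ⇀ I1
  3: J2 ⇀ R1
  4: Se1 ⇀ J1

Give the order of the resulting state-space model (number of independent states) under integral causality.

bond 4 |J1  (Se1 fixes effort; stroke away)
bond 0 |GY1  (0-jn J1 has e-setter on 4)
bond 2 |I1  (J1: bond 4 brought effort, rest push out)
bond 1 |GY1  (GY GY1: same side as bond 0)
bond 3 |J2  (closing 0-jn rule on J2)

1  (I1 all integral)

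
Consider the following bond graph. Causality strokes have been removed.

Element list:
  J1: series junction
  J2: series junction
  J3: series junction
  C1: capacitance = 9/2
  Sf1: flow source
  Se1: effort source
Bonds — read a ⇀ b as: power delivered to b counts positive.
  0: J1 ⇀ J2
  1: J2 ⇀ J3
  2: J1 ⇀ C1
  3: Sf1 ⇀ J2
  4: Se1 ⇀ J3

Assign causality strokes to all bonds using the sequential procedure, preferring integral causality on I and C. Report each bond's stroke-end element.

#3 stroke at Sf1  (Sf1: flow source, stroke at near end)
#4 stroke at J3  (Se1 fixes effort; stroke away)
#0 stroke at J2  (1-jn J2 has f-setter on 3)
#1 stroke at J2  (J2 flow already set via bond 3)
#2 stroke at J1  (common-f at J1 fixed by 0)

b0 |J2
b1 |J2
b2 |J1
b3 |Sf1
b4 |J3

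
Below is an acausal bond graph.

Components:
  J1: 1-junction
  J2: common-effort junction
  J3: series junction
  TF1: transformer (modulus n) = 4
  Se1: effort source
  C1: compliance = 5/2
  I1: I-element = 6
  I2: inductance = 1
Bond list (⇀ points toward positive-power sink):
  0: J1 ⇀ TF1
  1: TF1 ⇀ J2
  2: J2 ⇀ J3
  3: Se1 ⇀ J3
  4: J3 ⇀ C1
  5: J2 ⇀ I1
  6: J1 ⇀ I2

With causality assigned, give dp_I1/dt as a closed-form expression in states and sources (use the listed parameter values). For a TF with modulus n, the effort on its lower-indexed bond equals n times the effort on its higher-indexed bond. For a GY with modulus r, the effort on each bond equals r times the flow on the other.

bond 3 |J3  (Se1: effort source, stroke at far end)
bond 4 |J3  (C1: C, integral causality)
bond 2 |J2  (only one flow-in slot at J3)
bond 1 |TF1  (J2: bond 2 brought effort, rest push out)
bond 5 |I1  (0-jn J2 has e-setter on 2)
bond 0 |J1  (TF TF1: opposite of bond 1)
bond 6 |I2  (closing 1-jn rule on J1)

dp_I1/dt = -E_Se1 + 2*q_C1/5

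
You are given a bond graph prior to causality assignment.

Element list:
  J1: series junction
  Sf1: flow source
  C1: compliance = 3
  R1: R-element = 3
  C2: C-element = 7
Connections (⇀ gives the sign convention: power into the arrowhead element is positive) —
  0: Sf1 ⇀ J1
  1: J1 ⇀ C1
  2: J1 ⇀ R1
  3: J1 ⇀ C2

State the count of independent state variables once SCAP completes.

2  (C1, C2 all integral)

bond 0 →Sf1  (Sf1 fixes flow; stroke at Sf1)
bond 1 →J1  (J1 flow already set via bond 0)
bond 2 →J1  (1-jn J1 has f-setter on 0)
bond 3 →J1  (1-jn J1 has f-setter on 0)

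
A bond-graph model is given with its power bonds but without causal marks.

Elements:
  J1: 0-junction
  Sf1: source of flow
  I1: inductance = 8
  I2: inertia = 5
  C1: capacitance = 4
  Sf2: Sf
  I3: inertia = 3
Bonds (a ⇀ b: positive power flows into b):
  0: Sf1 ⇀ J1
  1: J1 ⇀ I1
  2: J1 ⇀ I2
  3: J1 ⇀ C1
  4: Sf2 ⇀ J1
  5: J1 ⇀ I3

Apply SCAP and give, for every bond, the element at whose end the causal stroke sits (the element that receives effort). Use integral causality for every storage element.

b0 stroke→Sf1
b1 stroke→I1
b2 stroke→I2
b3 stroke→J1
b4 stroke→Sf2
b5 stroke→I3

bond 0 stroke→Sf1  (Sf1 (Sf) sets flow on bond)
bond 4 stroke→Sf2  (Sf2 (Sf) sets flow on bond)
bond 1 stroke→I1  (prefer integral on I1)
bond 2 stroke→I2  (I2 integral (f out))
bond 3 stroke→J1  (prefer integral on C1)
bond 5 stroke→I3  (0-jn J1 has e-setter on 3)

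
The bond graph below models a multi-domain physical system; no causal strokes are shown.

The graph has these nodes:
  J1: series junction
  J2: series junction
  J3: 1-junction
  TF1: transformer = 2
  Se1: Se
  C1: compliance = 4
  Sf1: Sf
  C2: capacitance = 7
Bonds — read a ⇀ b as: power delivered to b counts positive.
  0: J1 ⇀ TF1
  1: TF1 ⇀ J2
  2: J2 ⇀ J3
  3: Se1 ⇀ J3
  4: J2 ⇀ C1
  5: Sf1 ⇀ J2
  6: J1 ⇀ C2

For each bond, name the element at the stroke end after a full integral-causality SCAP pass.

#0 stroke at TF1
#1 stroke at J2
#2 stroke at J2
#3 stroke at J3
#4 stroke at J2
#5 stroke at Sf1
#6 stroke at J1

bond 3 |J3  (Se1 (Se) sets effort on bond)
bond 5 |Sf1  (Sf1 fixes flow; stroke at Sf1)
bond 1 |J2  (J2: bond 5 brought flow, rest push out)
bond 2 |J2  (J2: bond 5 brought flow, rest push out)
bond 4 |J2  (common-f at J2 fixed by 5)
bond 0 |TF1  (through TF1, causality passes straight; one stroke at TF1)
bond 6 |J1  (1-jn J1 has f-setter on 0)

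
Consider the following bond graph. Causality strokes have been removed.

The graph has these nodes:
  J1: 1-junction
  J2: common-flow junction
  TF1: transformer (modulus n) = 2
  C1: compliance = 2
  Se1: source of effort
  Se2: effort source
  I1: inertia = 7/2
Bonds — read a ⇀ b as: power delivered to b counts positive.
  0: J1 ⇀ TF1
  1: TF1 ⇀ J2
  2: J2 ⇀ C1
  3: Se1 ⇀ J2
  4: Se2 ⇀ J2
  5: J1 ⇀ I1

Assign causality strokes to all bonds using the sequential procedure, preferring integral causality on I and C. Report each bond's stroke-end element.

#3 |J2  (Se1 (Se) sets effort on bond)
#4 |J2  (Se2 fixes effort; stroke away)
#2 |J2  (prefer integral on C1)
#1 |TF1  (J2 needs exactly one f-in)
#0 |J1  (TF1 one-in-one-out from 1)
#5 |I1  (closing 1-jn rule on J1)

#0 stroke→J1
#1 stroke→TF1
#2 stroke→J2
#3 stroke→J2
#4 stroke→J2
#5 stroke→I1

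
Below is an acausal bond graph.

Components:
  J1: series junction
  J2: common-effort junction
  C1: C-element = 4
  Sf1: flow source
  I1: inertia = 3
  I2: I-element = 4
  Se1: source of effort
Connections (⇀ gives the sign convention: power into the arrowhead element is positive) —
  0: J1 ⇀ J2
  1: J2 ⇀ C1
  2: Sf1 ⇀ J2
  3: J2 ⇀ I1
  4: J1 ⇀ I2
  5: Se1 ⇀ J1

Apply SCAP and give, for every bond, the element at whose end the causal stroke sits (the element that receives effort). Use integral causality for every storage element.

β2 →Sf1  (Sf1 fixes flow; stroke at Sf1)
β5 →J1  (Se1 fixes effort; stroke away)
β1 →J2  (C1 integral (e out))
β0 →J1  (common-e at J2 fixed by 1)
β3 →I1  (0-jn J2 has e-setter on 1)
β4 →I2  (only one flow-in slot at J1)

β0 →J1
β1 →J2
β2 →Sf1
β3 →I1
β4 →I2
β5 →J1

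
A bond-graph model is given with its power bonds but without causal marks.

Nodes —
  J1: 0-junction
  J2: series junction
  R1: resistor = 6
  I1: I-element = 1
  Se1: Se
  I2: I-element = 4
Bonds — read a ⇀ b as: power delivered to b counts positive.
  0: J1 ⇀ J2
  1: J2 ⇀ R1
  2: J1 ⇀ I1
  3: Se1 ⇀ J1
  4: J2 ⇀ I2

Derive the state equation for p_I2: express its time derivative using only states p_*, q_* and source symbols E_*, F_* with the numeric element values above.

dp_I2/dt = E_Se1 - 3*p_I2/2

b3 stroke→J1  (Se1: effort source, stroke at far end)
b0 stroke→J2  (J1: bond 3 brought effort, rest push out)
b2 stroke→I1  (common-e at J1 fixed by 3)
b4 stroke→I2  (prefer integral on I2)
b1 stroke→J2  (1-jn J2 has f-setter on 4)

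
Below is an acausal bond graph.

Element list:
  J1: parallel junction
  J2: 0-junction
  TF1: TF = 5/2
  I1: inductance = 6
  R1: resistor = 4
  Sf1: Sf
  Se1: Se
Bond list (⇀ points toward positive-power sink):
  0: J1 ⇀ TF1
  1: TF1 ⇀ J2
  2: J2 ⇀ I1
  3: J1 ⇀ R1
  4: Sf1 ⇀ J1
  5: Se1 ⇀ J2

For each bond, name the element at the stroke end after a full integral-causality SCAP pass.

β0 →J1
β1 →TF1
β2 →I1
β3 →R1
β4 →Sf1
β5 →J2

β4 stroke at Sf1  (Sf1 (Sf) sets flow on bond)
β5 stroke at J2  (Se1 fixes effort; stroke away)
β1 stroke at TF1  (J2: bond 5 brought effort, rest push out)
β2 stroke at I1  (J2: bond 5 brought effort, rest push out)
β0 stroke at J1  (TF TF1: opposite of bond 1)
β3 stroke at R1  (J1: bond 0 brought effort, rest push out)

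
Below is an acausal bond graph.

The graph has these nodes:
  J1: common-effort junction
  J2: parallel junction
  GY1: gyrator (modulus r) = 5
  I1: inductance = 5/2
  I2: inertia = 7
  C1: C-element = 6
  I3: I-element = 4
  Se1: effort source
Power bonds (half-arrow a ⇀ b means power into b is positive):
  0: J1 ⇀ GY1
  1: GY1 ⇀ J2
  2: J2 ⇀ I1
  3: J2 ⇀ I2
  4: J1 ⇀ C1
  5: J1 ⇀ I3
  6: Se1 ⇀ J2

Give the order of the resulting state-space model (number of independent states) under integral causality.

4  (C1, I1, I2, I3 all integral)

bond 6 |J2  (Se1: effort source, stroke at far end)
bond 1 |GY1  (common-e at J2 fixed by 6)
bond 2 |I1  (common-e at J2 fixed by 6)
bond 3 |I2  (J2: bond 6 brought effort, rest push out)
bond 0 |GY1  (GY1: gyrator matches bond 1)
bond 4 |J1  (prefer integral on C1)
bond 5 |I3  (J1: bond 4 brought effort, rest push out)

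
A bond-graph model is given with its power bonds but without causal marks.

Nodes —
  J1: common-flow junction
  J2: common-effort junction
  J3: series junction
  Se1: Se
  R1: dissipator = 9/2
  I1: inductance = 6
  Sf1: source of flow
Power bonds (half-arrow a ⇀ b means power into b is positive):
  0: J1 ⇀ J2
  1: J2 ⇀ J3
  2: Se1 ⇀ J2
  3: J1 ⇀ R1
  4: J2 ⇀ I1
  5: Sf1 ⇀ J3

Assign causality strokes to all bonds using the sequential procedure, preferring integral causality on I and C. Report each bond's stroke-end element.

b0 →J1
b1 →J3
b2 →J2
b3 →R1
b4 →I1
b5 →Sf1

#2 stroke at J2  (source Se1 imposes e)
#5 stroke at Sf1  (Sf1 (Sf) sets flow on bond)
#0 stroke at J1  (J2: bond 2 brought effort, rest push out)
#1 stroke at J3  (J2: bond 2 brought effort, rest push out)
#4 stroke at I1  (common-e at J2 fixed by 2)
#3 stroke at R1  (J1 needs exactly one f-in)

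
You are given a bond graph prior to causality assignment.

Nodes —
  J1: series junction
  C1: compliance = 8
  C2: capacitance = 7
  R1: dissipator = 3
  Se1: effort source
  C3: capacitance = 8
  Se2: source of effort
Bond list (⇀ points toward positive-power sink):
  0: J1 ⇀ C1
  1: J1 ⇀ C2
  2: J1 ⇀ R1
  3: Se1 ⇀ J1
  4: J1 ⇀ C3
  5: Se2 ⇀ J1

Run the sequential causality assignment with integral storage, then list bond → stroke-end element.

#0 →J1
#1 →J1
#2 →R1
#3 →J1
#4 →J1
#5 →J1

b3 stroke at J1  (Se1: effort source, stroke at far end)
b5 stroke at J1  (Se2 fixes effort; stroke away)
b0 stroke at J1  (prefer integral on C1)
b1 stroke at J1  (C2 outputs effort q/C2)
b4 stroke at J1  (C3 integral (e out))
b2 stroke at R1  (J1 needs exactly one f-in)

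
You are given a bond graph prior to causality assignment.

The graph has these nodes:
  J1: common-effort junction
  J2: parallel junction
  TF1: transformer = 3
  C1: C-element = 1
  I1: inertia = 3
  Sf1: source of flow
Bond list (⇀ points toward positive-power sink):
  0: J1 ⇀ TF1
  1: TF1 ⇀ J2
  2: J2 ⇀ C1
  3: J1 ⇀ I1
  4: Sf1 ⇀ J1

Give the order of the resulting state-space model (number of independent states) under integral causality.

bond 4 stroke at Sf1  (Sf1 (Sf) sets flow on bond)
bond 2 stroke at J2  (C1 outputs effort q/C1)
bond 1 stroke at TF1  (0-jn J2 has e-setter on 2)
bond 0 stroke at J1  (TF TF1: opposite of bond 1)
bond 3 stroke at I1  (J1: bond 0 brought effort, rest push out)

2  (C1, I1 all integral)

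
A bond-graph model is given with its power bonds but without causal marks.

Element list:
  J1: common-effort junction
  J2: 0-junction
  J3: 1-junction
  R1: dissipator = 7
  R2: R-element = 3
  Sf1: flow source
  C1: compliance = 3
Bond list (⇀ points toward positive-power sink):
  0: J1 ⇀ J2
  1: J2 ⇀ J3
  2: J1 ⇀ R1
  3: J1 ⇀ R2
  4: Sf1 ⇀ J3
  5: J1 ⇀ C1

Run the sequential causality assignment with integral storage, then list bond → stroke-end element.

β0 |J2
β1 |J3
β2 |R1
β3 |R2
β4 |Sf1
β5 |J1

bond 4 stroke at Sf1  (Sf1: flow source, stroke at near end)
bond 1 stroke at J3  (J3 flow already set via bond 4)
bond 0 stroke at J2  (J2 needs exactly one e-in)
bond 5 stroke at J1  (C1 outputs effort q/C1)
bond 2 stroke at R1  (J1 effort already set via bond 5)
bond 3 stroke at R2  (0-jn J1 has e-setter on 5)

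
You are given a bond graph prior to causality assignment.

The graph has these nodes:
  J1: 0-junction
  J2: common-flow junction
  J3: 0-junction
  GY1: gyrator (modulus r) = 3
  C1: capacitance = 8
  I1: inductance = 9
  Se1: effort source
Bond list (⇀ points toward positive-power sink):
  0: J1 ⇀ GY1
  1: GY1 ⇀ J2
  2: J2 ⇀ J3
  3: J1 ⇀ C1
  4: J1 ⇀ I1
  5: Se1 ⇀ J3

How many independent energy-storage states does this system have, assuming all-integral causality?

2  (C1, I1 all integral)

#5 →J3  (Se1 fixes effort; stroke away)
#2 →J2  (common-e at J3 fixed by 5)
#1 →GY1  (J2 needs exactly one f-in)
#0 →GY1  (through GY1, causality inverts; strokes same side of GY1)
#3 →J1  (C1: C, integral causality)
#4 →I1  (J1: bond 3 brought effort, rest push out)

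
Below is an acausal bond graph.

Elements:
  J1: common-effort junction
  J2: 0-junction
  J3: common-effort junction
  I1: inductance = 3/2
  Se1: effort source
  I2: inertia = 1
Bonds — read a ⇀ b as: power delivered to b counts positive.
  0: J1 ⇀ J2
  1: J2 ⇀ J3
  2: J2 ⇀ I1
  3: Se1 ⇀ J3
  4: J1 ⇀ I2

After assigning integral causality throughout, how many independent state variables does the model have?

2  (I1, I2 all integral)

b3 stroke→J3  (source Se1 imposes e)
b1 stroke→J2  (0-jn J3 has e-setter on 3)
b0 stroke→J1  (J2: bond 1 brought effort, rest push out)
b2 stroke→I1  (J2: bond 1 brought effort, rest push out)
b4 stroke→I2  (0-jn J1 has e-setter on 0)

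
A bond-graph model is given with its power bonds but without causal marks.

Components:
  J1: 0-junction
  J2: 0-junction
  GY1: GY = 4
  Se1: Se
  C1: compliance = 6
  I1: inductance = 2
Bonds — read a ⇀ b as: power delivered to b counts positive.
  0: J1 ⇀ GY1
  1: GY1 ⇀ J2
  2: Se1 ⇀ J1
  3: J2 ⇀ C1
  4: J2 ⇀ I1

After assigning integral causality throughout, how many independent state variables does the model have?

#2 →J1  (Se1 (Se) sets effort on bond)
#0 →GY1  (common-e at J1 fixed by 2)
#1 →GY1  (GY1: gyrator matches bond 0)
#3 →J2  (prefer integral on C1)
#4 →I1  (common-e at J2 fixed by 3)

2  (C1, I1 all integral)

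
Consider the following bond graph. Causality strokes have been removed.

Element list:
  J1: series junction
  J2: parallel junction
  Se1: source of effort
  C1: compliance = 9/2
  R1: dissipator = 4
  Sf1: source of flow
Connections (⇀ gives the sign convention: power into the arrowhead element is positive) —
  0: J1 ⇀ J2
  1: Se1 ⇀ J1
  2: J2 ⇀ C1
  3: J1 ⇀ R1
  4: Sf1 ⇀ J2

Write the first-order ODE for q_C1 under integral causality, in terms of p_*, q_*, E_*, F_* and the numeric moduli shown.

b1 →J1  (Se1 (Se) sets effort on bond)
b4 →Sf1  (Sf1 (Sf) sets flow on bond)
b2 →J2  (prefer integral on C1)
b0 →J1  (J2 effort already set via bond 2)
b3 →R1  (J1: last free bond brings flow in)

dq_C1/dt = E_Se1/4 + F_Sf1 - q_C1/18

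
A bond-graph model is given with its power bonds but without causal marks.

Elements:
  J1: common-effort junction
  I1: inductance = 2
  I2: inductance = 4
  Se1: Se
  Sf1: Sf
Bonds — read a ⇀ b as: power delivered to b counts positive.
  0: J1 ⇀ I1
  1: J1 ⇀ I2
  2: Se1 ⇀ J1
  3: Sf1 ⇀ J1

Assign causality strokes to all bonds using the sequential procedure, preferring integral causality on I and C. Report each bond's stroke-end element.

β2 stroke→J1  (source Se1 imposes e)
β3 stroke→Sf1  (Sf1 fixes flow; stroke at Sf1)
β0 stroke→I1  (J1 effort already set via bond 2)
β1 stroke→I2  (J1: bond 2 brought effort, rest push out)

β0 stroke→I1
β1 stroke→I2
β2 stroke→J1
β3 stroke→Sf1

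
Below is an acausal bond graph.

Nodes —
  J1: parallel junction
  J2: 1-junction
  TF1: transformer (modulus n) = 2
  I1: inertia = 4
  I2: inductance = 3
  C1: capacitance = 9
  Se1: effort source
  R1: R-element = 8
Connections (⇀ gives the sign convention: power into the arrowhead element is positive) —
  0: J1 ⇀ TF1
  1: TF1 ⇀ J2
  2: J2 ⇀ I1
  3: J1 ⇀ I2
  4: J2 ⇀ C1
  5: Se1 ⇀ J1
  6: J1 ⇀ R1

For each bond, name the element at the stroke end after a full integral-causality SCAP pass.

β5 stroke at J1  (Se1 (Se) sets effort on bond)
β0 stroke at TF1  (J1 effort already set via bond 5)
β3 stroke at I2  (0-jn J1 has e-setter on 5)
β6 stroke at R1  (J1 effort already set via bond 5)
β1 stroke at J2  (TF1 one-in-one-out from 0)
β2 stroke at I1  (I1: I, integral causality)
β4 stroke at J2  (J2 flow already set via bond 2)

b0 stroke at TF1
b1 stroke at J2
b2 stroke at I1
b3 stroke at I2
b4 stroke at J2
b5 stroke at J1
b6 stroke at R1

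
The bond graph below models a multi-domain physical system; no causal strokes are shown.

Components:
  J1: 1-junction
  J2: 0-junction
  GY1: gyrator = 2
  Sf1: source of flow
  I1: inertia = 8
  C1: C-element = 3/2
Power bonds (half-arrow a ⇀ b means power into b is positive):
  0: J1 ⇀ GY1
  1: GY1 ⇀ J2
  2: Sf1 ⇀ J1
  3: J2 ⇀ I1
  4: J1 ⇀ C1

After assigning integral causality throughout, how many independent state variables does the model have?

β2 stroke→Sf1  (Sf1 (Sf) sets flow on bond)
β0 stroke→J1  (J1: bond 2 brought flow, rest push out)
β4 stroke→J1  (common-f at J1 fixed by 2)
β1 stroke→J2  (GY GY1: same side as bond 0)
β3 stroke→I1  (J2: bond 1 brought effort, rest push out)

2  (C1, I1 all integral)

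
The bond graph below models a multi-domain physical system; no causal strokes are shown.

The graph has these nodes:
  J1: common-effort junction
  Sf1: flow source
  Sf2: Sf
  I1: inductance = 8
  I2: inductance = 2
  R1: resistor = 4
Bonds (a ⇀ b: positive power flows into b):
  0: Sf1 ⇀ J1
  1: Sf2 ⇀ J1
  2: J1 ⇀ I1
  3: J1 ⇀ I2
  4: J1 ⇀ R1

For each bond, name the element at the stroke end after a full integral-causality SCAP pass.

β0 stroke→Sf1
β1 stroke→Sf2
β2 stroke→I1
β3 stroke→I2
β4 stroke→J1

b0 |Sf1  (source Sf1 imposes f)
b1 |Sf2  (source Sf2 imposes f)
b2 |I1  (I1 outputs flow p/I1)
b3 |I2  (I2 outputs flow p/I2)
b4 |J1  (J1 needs exactly one e-in)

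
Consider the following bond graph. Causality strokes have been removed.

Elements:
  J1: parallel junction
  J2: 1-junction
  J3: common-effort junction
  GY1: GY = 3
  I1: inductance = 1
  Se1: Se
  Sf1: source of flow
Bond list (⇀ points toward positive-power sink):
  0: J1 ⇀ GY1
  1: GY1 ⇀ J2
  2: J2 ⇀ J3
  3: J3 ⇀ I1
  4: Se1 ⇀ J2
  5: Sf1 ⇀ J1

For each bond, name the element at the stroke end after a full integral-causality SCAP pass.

bond 0 →J1
bond 1 →J2
bond 2 →J3
bond 3 →I1
bond 4 →J2
bond 5 →Sf1

b4 →J2  (Se1: effort source, stroke at far end)
b5 →Sf1  (Sf1: flow source, stroke at near end)
b0 →J1  (J1 needs exactly one e-in)
b1 →J2  (through GY1, causality inverts; strokes same side of GY1)
b2 →J3  (only one flow-in slot at J2)
b3 →I1  (0-jn J3 has e-setter on 2)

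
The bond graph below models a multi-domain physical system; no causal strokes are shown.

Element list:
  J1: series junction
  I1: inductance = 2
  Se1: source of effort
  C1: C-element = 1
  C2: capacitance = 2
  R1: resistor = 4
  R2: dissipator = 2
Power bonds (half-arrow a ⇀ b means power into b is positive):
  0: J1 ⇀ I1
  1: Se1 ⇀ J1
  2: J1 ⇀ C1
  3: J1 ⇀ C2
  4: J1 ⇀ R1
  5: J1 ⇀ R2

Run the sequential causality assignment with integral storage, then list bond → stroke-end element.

β0 |I1
β1 |J1
β2 |J1
β3 |J1
β4 |J1
β5 |J1

β1 stroke→J1  (Se1 fixes effort; stroke away)
β0 stroke→I1  (I1: I, integral causality)
β2 stroke→J1  (common-f at J1 fixed by 0)
β3 stroke→J1  (common-f at J1 fixed by 0)
β4 stroke→J1  (1-jn J1 has f-setter on 0)
β5 stroke→J1  (common-f at J1 fixed by 0)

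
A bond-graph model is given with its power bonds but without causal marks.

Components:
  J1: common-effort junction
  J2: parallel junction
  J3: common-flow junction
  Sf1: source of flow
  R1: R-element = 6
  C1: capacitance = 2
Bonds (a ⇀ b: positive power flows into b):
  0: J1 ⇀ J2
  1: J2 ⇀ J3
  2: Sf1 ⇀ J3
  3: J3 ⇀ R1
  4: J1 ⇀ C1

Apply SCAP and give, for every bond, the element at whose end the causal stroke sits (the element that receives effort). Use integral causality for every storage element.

b0 stroke→J2
b1 stroke→J3
b2 stroke→Sf1
b3 stroke→J3
b4 stroke→J1

b2 |Sf1  (Sf1: flow source, stroke at near end)
b1 |J3  (J3 flow already set via bond 2)
b3 |J3  (1-jn J3 has f-setter on 2)
b0 |J2  (J2 needs exactly one e-in)
b4 |J1  (only one effort-in slot at J1)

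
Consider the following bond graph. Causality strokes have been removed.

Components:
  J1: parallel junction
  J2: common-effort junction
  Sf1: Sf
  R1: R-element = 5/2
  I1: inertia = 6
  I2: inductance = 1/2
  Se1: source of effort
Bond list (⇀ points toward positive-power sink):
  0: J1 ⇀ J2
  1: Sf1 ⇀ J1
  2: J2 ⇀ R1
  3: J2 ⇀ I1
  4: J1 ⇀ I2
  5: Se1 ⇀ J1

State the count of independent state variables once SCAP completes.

2  (I1, I2 all integral)

bond 1 |Sf1  (Sf1: flow source, stroke at near end)
bond 5 |J1  (Se1: effort source, stroke at far end)
bond 0 |J2  (common-e at J1 fixed by 5)
bond 4 |I2  (0-jn J1 has e-setter on 5)
bond 2 |R1  (common-e at J2 fixed by 0)
bond 3 |I1  (J2 effort already set via bond 0)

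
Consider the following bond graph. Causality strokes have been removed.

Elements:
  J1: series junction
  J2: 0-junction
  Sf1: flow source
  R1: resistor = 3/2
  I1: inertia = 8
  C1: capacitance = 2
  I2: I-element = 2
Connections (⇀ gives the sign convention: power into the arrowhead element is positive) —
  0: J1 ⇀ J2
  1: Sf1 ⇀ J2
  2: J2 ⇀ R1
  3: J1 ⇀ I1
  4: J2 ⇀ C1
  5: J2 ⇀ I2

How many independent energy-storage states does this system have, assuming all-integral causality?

bond 1 |Sf1  (source Sf1 imposes f)
bond 3 |I1  (prefer integral on I1)
bond 0 |J1  (J1 flow already set via bond 3)
bond 4 |J2  (prefer integral on C1)
bond 2 |R1  (J2 effort already set via bond 4)
bond 5 |I2  (J2: bond 4 brought effort, rest push out)

3  (C1, I1, I2 all integral)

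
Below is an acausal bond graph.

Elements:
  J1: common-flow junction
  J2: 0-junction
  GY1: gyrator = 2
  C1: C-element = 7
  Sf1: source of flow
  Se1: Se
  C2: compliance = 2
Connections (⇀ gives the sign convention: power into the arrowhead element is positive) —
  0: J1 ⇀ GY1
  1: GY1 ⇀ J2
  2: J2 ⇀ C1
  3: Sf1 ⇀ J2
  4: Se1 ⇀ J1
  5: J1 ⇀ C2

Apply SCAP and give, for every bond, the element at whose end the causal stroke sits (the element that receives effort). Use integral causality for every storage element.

#0 stroke→GY1
#1 stroke→GY1
#2 stroke→J2
#3 stroke→Sf1
#4 stroke→J1
#5 stroke→J1

β3 stroke→Sf1  (source Sf1 imposes f)
β4 stroke→J1  (Se1 fixes effort; stroke away)
β2 stroke→J2  (C1 outputs effort q/C1)
β1 stroke→GY1  (J2: bond 2 brought effort, rest push out)
β0 stroke→GY1  (GY GY1: same side as bond 1)
β5 stroke→J1  (1-jn J1 has f-setter on 0)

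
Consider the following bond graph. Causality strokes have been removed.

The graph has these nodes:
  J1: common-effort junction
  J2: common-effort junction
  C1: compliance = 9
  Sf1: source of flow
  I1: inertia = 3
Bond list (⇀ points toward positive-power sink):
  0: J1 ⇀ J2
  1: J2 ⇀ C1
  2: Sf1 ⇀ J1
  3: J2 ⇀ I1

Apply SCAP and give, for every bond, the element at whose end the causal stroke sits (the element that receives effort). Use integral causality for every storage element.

b2 stroke→Sf1  (Sf1 fixes flow; stroke at Sf1)
b0 stroke→J1  (closing 0-jn rule on J1)
b1 stroke→J2  (C1 integral (e out))
b3 stroke→I1  (J2: bond 1 brought effort, rest push out)

bond 0 |J1
bond 1 |J2
bond 2 |Sf1
bond 3 |I1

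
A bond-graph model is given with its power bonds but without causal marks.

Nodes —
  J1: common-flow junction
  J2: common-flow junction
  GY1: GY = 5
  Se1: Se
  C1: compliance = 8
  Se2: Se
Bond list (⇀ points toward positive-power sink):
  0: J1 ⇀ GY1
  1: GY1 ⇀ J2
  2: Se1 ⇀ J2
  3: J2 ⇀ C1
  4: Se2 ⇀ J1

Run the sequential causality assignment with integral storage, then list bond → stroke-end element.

β2 |J2  (Se1 fixes effort; stroke away)
β4 |J1  (Se2 (Se) sets effort on bond)
β0 |GY1  (J1: last free bond brings flow in)
β1 |GY1  (GY1: gyrator matches bond 0)
β3 |J2  (J2: bond 1 brought flow, rest push out)

β0 |GY1
β1 |GY1
β2 |J2
β3 |J2
β4 |J1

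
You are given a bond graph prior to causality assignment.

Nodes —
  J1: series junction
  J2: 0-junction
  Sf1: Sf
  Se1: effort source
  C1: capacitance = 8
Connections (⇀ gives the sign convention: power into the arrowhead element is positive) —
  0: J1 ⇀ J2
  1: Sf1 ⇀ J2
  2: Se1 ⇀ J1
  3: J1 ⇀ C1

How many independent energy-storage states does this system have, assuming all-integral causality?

1  (C1 all integral)

#1 stroke at Sf1  (Sf1 (Sf) sets flow on bond)
#2 stroke at J1  (Se1 fixes effort; stroke away)
#0 stroke at J2  (closing 0-jn rule on J2)
#3 stroke at J1  (J1 flow already set via bond 0)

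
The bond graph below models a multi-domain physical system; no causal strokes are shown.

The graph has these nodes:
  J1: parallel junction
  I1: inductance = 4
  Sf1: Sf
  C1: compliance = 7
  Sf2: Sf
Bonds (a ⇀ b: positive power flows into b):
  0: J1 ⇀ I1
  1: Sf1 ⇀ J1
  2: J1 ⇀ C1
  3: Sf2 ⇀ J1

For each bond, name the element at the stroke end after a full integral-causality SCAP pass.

β0 stroke at I1
β1 stroke at Sf1
β2 stroke at J1
β3 stroke at Sf2

#1 stroke→Sf1  (Sf1 (Sf) sets flow on bond)
#3 stroke→Sf2  (source Sf2 imposes f)
#0 stroke→I1  (I1: I, integral causality)
#2 stroke→J1  (J1: last free bond brings effort in)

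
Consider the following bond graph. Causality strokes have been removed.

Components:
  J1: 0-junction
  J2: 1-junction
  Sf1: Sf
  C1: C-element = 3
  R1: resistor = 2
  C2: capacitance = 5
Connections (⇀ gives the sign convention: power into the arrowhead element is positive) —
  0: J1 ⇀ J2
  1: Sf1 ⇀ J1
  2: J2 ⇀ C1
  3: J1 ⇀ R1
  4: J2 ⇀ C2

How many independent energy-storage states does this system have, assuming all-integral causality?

#1 →Sf1  (Sf1 (Sf) sets flow on bond)
#2 →J2  (C1 outputs effort q/C1)
#4 →J2  (C2 outputs effort q/C2)
#0 →J1  (only one flow-in slot at J2)
#3 →R1  (0-jn J1 has e-setter on 0)

2  (C1, C2 all integral)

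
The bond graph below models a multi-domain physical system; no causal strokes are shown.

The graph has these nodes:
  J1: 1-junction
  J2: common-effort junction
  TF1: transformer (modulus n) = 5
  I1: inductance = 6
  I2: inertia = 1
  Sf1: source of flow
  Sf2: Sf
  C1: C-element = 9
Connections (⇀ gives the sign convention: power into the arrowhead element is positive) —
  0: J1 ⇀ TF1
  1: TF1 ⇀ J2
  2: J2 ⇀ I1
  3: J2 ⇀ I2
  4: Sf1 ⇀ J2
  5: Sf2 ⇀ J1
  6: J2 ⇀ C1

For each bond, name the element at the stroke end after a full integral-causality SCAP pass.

β4 stroke→Sf1  (Sf1 (Sf) sets flow on bond)
β5 stroke→Sf2  (Sf2: flow source, stroke at near end)
β0 stroke→J1  (common-f at J1 fixed by 5)
β1 stroke→TF1  (TF1 one-in-one-out from 0)
β2 stroke→I1  (I1 integral (f out))
β3 stroke→I2  (I2 outputs flow p/I2)
β6 stroke→J2  (J2: last free bond brings effort in)

#0 →J1
#1 →TF1
#2 →I1
#3 →I2
#4 →Sf1
#5 →Sf2
#6 →J2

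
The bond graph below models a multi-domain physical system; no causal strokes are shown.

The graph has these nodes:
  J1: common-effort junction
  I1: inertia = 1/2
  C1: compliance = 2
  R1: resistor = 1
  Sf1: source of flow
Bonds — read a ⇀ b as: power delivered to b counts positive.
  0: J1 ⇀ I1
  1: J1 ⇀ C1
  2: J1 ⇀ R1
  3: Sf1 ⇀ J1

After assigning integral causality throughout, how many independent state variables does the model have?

2  (C1, I1 all integral)

b3 →Sf1  (Sf1 (Sf) sets flow on bond)
b0 →I1  (I1: I, integral causality)
b1 →J1  (C1: C, integral causality)
b2 →R1  (J1 effort already set via bond 1)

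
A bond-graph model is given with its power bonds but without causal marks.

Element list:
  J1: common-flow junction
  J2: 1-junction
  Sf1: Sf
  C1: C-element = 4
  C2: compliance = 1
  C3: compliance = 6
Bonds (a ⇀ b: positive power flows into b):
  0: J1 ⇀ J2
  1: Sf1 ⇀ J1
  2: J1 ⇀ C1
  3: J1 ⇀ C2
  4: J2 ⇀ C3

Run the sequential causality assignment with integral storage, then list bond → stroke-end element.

bond 1 stroke→Sf1  (Sf1 fixes flow; stroke at Sf1)
bond 0 stroke→J1  (1-jn J1 has f-setter on 1)
bond 2 stroke→J1  (1-jn J1 has f-setter on 1)
bond 3 stroke→J1  (common-f at J1 fixed by 1)
bond 4 stroke→J2  (J2: bond 0 brought flow, rest push out)

β0 stroke at J1
β1 stroke at Sf1
β2 stroke at J1
β3 stroke at J1
β4 stroke at J2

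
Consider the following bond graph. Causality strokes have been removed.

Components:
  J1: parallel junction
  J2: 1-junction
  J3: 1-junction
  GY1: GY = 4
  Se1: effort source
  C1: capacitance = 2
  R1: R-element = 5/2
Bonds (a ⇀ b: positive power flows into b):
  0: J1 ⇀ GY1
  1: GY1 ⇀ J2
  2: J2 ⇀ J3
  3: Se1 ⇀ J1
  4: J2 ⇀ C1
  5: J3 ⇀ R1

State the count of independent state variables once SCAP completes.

#3 |J1  (source Se1 imposes e)
#0 |GY1  (common-e at J1 fixed by 3)
#1 |GY1  (through GY1, causality inverts; strokes same side of GY1)
#2 |J2  (J2 flow already set via bond 1)
#4 |J2  (J2 flow already set via bond 1)
#5 |J3  (J3: bond 2 brought flow, rest push out)

1  (C1 all integral)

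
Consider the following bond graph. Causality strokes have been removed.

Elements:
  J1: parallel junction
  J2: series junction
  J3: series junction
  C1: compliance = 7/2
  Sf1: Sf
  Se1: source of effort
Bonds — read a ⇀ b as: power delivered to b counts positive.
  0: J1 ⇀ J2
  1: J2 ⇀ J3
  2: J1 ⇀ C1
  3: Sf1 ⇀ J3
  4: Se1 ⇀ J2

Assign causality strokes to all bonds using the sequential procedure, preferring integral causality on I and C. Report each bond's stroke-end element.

#0 stroke at J2
#1 stroke at J3
#2 stroke at J1
#3 stroke at Sf1
#4 stroke at J2

b3 |Sf1  (Sf1 fixes flow; stroke at Sf1)
b4 |J2  (source Se1 imposes e)
b1 |J3  (1-jn J3 has f-setter on 3)
b0 |J2  (common-f at J2 fixed by 1)
b2 |J1  (J1 needs exactly one e-in)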